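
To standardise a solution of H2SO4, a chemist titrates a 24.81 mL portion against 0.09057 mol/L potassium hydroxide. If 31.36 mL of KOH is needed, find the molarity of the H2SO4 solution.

n(KOH) delivered = 0.09057 x 0.03136 = 0.002840 mol.
The reaction is 1 H2SO4 + 2 KOH, so n(H2SO4) = 0.002840 x 1/2 = 0.001420 mol.
[H2SO4] = 0.001420 mol / 0.02481 L = 0.0572 M.

0.0572 M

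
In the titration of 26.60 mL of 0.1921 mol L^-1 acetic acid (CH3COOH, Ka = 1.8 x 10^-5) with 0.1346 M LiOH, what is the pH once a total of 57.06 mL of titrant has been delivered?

n(acid) = 0.1921 x 0.02660 = 0.005110 mol; n(LiOH) added = 0.1346 x 0.05706 = 0.007680 mol.
Base is in excess by 0.007680 - 0.005110 = 0.002570 mol in a total volume of 0.08366 L.
[OH^-] = 0.002570/0.08366 = 0.03072 M, so pOH = 1.51 and pH = 14.00 - 1.51 = 12.49.

12.49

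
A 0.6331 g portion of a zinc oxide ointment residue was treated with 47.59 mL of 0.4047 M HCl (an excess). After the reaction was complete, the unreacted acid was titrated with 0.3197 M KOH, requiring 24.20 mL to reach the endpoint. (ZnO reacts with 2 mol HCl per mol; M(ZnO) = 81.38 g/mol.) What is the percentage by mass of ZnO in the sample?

74.1%

Total n(HCl) added = 0.4047 x 0.04759 = 0.01926 mol.
n(KOH) used = 0.3197 x 0.02420 = 0.007737 mol, which equals the excess n(HCl).
So n(HCl) consumed by the sample = 0.01926 - 0.007737 = 0.01152 mol.
n(ZnO) = 0.01152 / 2 = 0.005761 mol.
mass ZnO = 0.005761 x 81.38 = 0.4689 g, so %ZnO = 0.4689/0.6331 x 100 = 74.1%.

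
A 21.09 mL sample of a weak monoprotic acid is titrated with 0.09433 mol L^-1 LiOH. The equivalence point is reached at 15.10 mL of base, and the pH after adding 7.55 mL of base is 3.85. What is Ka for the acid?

1.4 x 10^-4

7.55 mL is half of the equivalence volume, so this is the half-equivalence point where [HA] = [A^-].
At half-equivalence pH = pKa, so pKa = 3.85.
Ka = 10^(-3.85) = 1.4 x 10^-4.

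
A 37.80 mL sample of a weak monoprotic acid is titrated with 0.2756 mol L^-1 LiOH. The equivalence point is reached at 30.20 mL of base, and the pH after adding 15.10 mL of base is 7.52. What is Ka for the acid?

15.10 mL is half of the equivalence volume, so this is the half-equivalence point where [HA] = [A^-].
At half-equivalence pH = pKa, so pKa = 7.52.
Ka = 10^(-7.52) = 3.0 x 10^-8.

3.0 x 10^-8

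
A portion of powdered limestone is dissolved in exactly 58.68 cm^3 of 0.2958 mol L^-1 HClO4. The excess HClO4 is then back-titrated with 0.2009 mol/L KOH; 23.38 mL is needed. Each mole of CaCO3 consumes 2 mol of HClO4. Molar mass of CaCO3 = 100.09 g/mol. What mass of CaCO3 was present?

0.634 g

Total n(HClO4) added = 0.2958 x 0.05868 = 0.01736 mol.
n(KOH) used = 0.2009 x 0.02338 = 0.004697 mol, which equals the excess n(HClO4).
So n(HClO4) consumed by the sample = 0.01736 - 0.004697 = 0.01266 mol.
n(CaCO3) = 0.01266 / 2 = 0.006330 mol.
mass = 0.006330 mol x 100.09 g/mol = 0.634 g.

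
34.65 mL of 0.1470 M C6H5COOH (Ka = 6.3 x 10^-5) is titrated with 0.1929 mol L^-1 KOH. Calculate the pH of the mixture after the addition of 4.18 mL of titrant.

3.47

Initial n(C6H5COOH) = 0.1470 x 0.03465 = 0.005094 mol.
n(KOH) added = 0.1929 x 0.004180 = 0.0008063 mol, converting that many moles of C6H5COOH to C6H5COO-.
Remaining n(C6H5COOH) = 0.004287 mol; n(C6H5COO-) = 0.0008063 mol.
By Henderson-Hasselbalch, pH = pKa + log([A^-]/[HA]) = 4.20 + log(0.0008063/0.004287) = 4.20 + (-0.73) = 3.47.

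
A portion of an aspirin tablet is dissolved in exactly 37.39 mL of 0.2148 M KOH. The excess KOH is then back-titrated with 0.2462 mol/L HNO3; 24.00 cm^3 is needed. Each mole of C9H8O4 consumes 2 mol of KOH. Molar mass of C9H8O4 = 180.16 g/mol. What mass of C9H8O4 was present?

Total n(KOH) added = 0.2148 x 0.03739 = 0.008031 mol.
n(HNO3) used = 0.2462 x 0.02400 = 0.005909 mol, which equals the excess n(KOH).
So n(KOH) consumed by the sample = 0.008031 - 0.005909 = 0.002123 mol.
n(C9H8O4) = 0.002123 / 2 = 0.001061 mol.
mass = 0.001061 mol x 180.16 g/mol = 0.191 g.

0.191 g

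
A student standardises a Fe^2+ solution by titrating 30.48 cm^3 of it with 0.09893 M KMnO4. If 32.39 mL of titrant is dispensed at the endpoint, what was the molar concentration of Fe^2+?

0.526 M

n(KMnO4) = 0.09893 x 0.03239 = 0.003204 mol.
From the balanced equation, 1 mol KMnO4 reacts with 5 mol Fe^2+, so n(Fe^2+) = 0.003204 x 5/1 = 0.01602 mol.
[Fe^2+] = 0.01602 / 0.03048 L = 0.526 M.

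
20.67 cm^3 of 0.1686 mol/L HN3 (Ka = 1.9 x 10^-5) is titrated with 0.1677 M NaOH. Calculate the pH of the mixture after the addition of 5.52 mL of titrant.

Initial n(HN3) = 0.1686 x 0.02067 = 0.003485 mol.
n(NaOH) added = 0.1677 x 0.005520 = 0.0009257 mol, converting that many moles of HN3 to N3-.
Remaining n(HN3) = 0.002559 mol; n(N3-) = 0.0009257 mol.
By Henderson-Hasselbalch, pH = pKa + log([A^-]/[HA]) = 4.72 + log(0.0009257/0.002559) = 4.72 + (-0.44) = 4.28.

4.28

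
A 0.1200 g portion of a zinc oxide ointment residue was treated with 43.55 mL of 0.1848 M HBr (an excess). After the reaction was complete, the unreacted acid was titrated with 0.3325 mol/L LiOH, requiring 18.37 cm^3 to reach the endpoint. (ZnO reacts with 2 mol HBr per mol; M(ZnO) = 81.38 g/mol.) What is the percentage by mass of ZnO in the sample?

Total n(HBr) added = 0.1848 x 0.04355 = 0.008048 mol.
n(LiOH) used = 0.3325 x 0.01837 = 0.006108 mol, which equals the excess n(HBr).
So n(HBr) consumed by the sample = 0.008048 - 0.006108 = 0.001940 mol.
n(ZnO) = 0.001940 / 2 = 0.0009700 mol.
mass ZnO = 0.0009700 x 81.38 = 0.07894 g, so %ZnO = 0.07894/0.1200 x 100 = 65.8%.

65.8%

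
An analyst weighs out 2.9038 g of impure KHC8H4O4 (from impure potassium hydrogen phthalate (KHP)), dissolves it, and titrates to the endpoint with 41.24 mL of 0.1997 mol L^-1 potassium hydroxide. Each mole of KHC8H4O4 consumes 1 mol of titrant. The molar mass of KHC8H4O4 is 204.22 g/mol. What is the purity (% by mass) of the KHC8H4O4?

57.9%

n(KOH) = 0.1997 x 0.04124 = 0.008236 mol.
n(KHC8H4O4) = 0.008236 / 1 = 0.008236 mol.
mass of KHC8H4O4 = 0.008236 x 204.22 = 1.682 g.
% purity = 1.682 / 2.9038 x 100 = 57.9%.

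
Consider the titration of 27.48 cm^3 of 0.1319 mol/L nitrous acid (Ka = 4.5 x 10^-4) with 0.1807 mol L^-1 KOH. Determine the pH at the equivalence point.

n(HNO2) = 0.1319 x 0.02748 = 0.003625 mol; V(KOH) at equivalence = 0.003625/0.1807 = 0.02006 L.
At equivalence all the acid is converted to NO2-; total volume = 0.02748 + 0.02006 = 0.04754 L, so [NO2-] = 0.003625/0.04754 = 0.07625 M.
Kb = Kw/Ka = 1.0e-14 / 4.5 x 10^-4 = 2.22e-11.
[OH^-] = sqrt(Kb x [NO2-]) = sqrt(2.22e-11 x 0.07625) = 1.30e-6 M.
pOH = 5.89, so pH = 14.00 - 5.89 = 8.11.

8.11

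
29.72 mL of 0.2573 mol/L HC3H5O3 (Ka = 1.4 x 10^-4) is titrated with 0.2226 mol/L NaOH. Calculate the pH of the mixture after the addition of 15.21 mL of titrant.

3.75

Initial n(HC3H5O3) = 0.2573 x 0.02972 = 0.007647 mol.
n(NaOH) added = 0.2226 x 0.01521 = 0.003386 mol, converting that many moles of HC3H5O3 to C3H5O3-.
Remaining n(HC3H5O3) = 0.004261 mol; n(C3H5O3-) = 0.003386 mol.
By Henderson-Hasselbalch, pH = pKa + log([A^-]/[HA]) = 3.85 + log(0.003386/0.004261) = 3.85 + (-0.10) = 3.75.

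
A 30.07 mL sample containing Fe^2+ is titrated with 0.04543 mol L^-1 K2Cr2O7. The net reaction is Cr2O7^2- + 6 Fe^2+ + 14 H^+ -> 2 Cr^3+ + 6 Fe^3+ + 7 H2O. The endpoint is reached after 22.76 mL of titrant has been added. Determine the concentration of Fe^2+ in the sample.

0.206 M

n(K2Cr2O7) = 0.04543 x 0.02276 = 0.001034 mol.
From the balanced equation, 1 mol K2Cr2O7 reacts with 6 mol Fe^2+, so n(Fe^2+) = 0.001034 x 6/1 = 0.006204 mol.
[Fe^2+] = 0.006204 / 0.03007 L = 0.206 M.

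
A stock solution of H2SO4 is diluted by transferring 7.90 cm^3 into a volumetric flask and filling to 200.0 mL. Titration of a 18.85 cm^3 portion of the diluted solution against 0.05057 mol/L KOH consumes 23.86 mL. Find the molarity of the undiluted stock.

0.810 M

n(KOH) = 0.05057 x 0.02386 = 0.001207 mol.
n(H2SO4) in the aliquot = 0.001207 x 1/2 = 0.0006033 mol.
[diluted H2SO4] = 0.0006033 / 0.01885 = 0.03201 M.
Dilution factor = 200.0/7.900 = 25.32, so [stock] = 0.03201 x 25.32 = 0.810 M.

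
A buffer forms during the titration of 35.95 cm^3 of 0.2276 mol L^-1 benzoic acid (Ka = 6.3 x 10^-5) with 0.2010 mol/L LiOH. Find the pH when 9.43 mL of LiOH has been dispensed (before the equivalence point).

3.68

Initial n(C6H5COOH) = 0.2276 x 0.03595 = 0.008182 mol.
n(LiOH) added = 0.2010 x 0.009430 = 0.001895 mol, converting that many moles of C6H5COOH to C6H5COO-.
Remaining n(C6H5COOH) = 0.006287 mol; n(C6H5COO-) = 0.001895 mol.
By Henderson-Hasselbalch, pH = pKa + log([A^-]/[HA]) = 4.20 + log(0.001895/0.006287) = 4.20 + (-0.52) = 3.68.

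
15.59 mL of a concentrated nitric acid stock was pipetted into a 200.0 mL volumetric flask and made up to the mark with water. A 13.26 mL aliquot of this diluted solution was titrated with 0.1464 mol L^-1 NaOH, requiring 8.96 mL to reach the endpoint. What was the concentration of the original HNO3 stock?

n(NaOH) = 0.1464 x 0.008960 = 0.001312 mol.
n(HNO3) in the aliquot = 0.001312 mol.
[diluted HNO3] = 0.001312 / 0.01326 = 0.09892 M.
Dilution factor = 200.0/15.59 = 12.83, so [stock] = 0.09892 x 12.83 = 1.27 M.

1.27 M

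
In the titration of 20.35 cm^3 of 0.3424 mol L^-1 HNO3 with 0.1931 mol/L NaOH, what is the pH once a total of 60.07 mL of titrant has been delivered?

12.76

n(acid) = 0.3424 x 0.02035 = 0.006968 mol; n(NaOH) added = 0.1931 x 0.06007 = 0.01160 mol.
Base is in excess by 0.01160 - 0.006968 = 0.004632 mol in a total volume of 0.08042 L.
[OH^-] = 0.004632/0.08042 = 0.05759 M, so pOH = 1.24 and pH = 14.00 - 1.24 = 12.76.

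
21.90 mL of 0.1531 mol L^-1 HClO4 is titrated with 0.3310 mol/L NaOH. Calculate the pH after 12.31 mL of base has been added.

12.32

n(acid) = 0.1531 x 0.02190 = 0.003353 mol; n(NaOH) added = 0.3310 x 0.01231 = 0.004075 mol.
Base is in excess by 0.004075 - 0.003353 = 0.0007217 mol in a total volume of 0.03421 L.
[OH^-] = 0.0007217/0.03421 = 0.02110 M, so pOH = 1.68 and pH = 14.00 - 1.68 = 12.32.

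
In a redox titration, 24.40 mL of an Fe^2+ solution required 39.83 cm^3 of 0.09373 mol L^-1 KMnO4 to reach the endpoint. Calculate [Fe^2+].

n(KMnO4) = 0.09373 x 0.03983 = 0.003733 mol.
From the balanced equation, 1 mol KMnO4 reacts with 5 mol Fe^2+, so n(Fe^2+) = 0.003733 x 5/1 = 0.01867 mol.
[Fe^2+] = 0.01867 / 0.02440 L = 0.765 M.

0.765 M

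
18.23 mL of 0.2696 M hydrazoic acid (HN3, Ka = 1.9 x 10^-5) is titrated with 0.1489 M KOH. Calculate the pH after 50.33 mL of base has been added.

n(acid) = 0.2696 x 0.01823 = 0.004915 mol; n(KOH) added = 0.1489 x 0.05033 = 0.007494 mol.
Base is in excess by 0.007494 - 0.004915 = 0.002579 mol in a total volume of 0.06856 L.
[OH^-] = 0.002579/0.06856 = 0.03762 M, so pOH = 1.42 and pH = 14.00 - 1.42 = 12.58.

12.58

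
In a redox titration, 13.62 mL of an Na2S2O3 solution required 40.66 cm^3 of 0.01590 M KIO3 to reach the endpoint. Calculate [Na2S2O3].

n(KIO3) = 0.01590 x 0.04066 = 0.0006465 mol.
From the balanced equation, 1 mol KIO3 reacts with 6 mol Na2S2O3, so n(Na2S2O3) = 0.0006465 x 6/1 = 0.003879 mol.
[Na2S2O3] = 0.003879 / 0.01362 L = 0.285 M.

0.285 M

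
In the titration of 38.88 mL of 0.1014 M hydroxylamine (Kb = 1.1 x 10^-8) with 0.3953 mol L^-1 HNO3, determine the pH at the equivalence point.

3.57

n(NH2OH) = 0.1014 x 0.03888 = 0.003942 mol; V(HNO3) at equivalence = 0.003942/0.3953 = 0.009973 L.
At equivalence the base is fully converted to NH3OH+; total volume = 0.04885 L, so [NH3OH+] = 0.003942/0.04885 = 0.08070 M.
Ka(NH3OH+) = Kw/Kb = 1.0e-14 / 1.1 x 10^-8 = 9.09e-7.
[H^+] = sqrt(Ka x [NH3OH+]) = sqrt(9.09e-7 x 0.08070) = 0.000271 M.
pH = -log(0.000271) = 3.57.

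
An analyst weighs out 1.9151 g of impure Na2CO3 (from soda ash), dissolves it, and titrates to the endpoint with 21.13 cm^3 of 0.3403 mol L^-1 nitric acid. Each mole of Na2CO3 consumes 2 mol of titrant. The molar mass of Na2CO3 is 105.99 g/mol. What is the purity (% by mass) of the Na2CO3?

19.9%

n(HNO3) = 0.3403 x 0.02113 = 0.007191 mol.
n(Na2CO3) = 0.007191 / 2 = 0.003595 mol.
mass of Na2CO3 = 0.003595 x 105.99 = 0.3811 g.
% purity = 0.3811 / 1.9151 x 100 = 19.9%.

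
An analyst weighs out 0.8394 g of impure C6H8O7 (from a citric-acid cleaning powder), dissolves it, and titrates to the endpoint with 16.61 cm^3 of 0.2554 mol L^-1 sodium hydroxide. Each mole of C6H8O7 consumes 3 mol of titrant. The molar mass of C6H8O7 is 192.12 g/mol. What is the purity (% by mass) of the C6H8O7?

32.4%

n(NaOH) = 0.2554 x 0.01661 = 0.004242 mol.
n(C6H8O7) = 0.004242 / 3 = 0.001414 mol.
mass of C6H8O7 = 0.001414 x 192.12 = 0.2717 g.
% purity = 0.2717 / 0.8394 x 100 = 32.4%.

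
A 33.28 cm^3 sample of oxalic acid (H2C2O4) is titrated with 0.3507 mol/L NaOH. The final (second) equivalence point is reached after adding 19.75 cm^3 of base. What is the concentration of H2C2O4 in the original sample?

0.104 M

n(NaOH) = 0.3507 x 0.01975 = 0.006926 mol.
At the final (second) equivalence point, 2 mol OH^- react per mol H2C2O4, so n(H2C2O4) = 0.006926 / 2 = 0.003463 mol.
[H2C2O4] = 0.003463 / 0.03328 L = 0.104 M.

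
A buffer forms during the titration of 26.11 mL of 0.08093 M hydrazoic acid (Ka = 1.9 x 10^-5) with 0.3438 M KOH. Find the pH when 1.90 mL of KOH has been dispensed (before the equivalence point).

4.37

Initial n(HN3) = 0.08093 x 0.02611 = 0.002113 mol.
n(KOH) added = 0.3438 x 0.001900 = 0.0006532 mol, converting that many moles of HN3 to N3-.
Remaining n(HN3) = 0.001460 mol; n(N3-) = 0.0006532 mol.
By Henderson-Hasselbalch, pH = pKa + log([A^-]/[HA]) = 4.72 + log(0.0006532/0.001460) = 4.72 + (-0.35) = 4.37.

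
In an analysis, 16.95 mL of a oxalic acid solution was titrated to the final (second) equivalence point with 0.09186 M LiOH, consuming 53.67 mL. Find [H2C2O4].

0.145 M

n(LiOH) = 0.09186 x 0.05367 = 0.004930 mol.
At the final (second) equivalence point, 2 mol OH^- react per mol H2C2O4, so n(H2C2O4) = 0.004930 / 2 = 0.002465 mol.
[H2C2O4] = 0.002465 / 0.01695 L = 0.145 M.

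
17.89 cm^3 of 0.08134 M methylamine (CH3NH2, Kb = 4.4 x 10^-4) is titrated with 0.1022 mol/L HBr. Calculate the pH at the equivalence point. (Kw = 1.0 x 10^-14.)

n(CH3NH2) = 0.08134 x 0.01789 = 0.001455 mol; V(HBr) at equivalence = 0.001455/0.1022 = 0.01424 L.
At equivalence the base is fully converted to CH3NH3+; total volume = 0.03213 L, so [CH3NH3+] = 0.001455/0.03213 = 0.04529 M.
Ka(CH3NH3+) = Kw/Kb = 1.0e-14 / 4.4 x 10^-4 = 2.27e-11.
[H^+] = sqrt(Ka x [CH3NH3+]) = sqrt(2.27e-11 x 0.04529) = 1.01e-6 M.
pH = -log(1.01e-6) = 5.99.

5.99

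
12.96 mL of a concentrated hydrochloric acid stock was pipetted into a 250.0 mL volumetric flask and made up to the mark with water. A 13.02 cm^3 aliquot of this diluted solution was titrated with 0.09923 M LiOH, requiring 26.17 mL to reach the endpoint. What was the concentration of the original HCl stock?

3.85 M

n(LiOH) = 0.09923 x 0.02617 = 0.002597 mol.
n(HCl) in the aliquot = 0.002597 mol.
[diluted HCl] = 0.002597 / 0.01302 = 0.1995 M.
Dilution factor = 250.0/12.96 = 19.29, so [stock] = 0.1995 x 19.29 = 3.85 M.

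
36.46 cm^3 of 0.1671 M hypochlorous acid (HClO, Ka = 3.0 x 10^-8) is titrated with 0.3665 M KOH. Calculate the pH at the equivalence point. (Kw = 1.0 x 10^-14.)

10.29

n(HClO) = 0.1671 x 0.03646 = 0.006092 mol; V(KOH) at equivalence = 0.006092/0.3665 = 0.01662 L.
At equivalence all the acid is converted to ClO-; total volume = 0.03646 + 0.01662 = 0.05308 L, so [ClO-] = 0.006092/0.05308 = 0.1148 M.
Kb = Kw/Ka = 1.0e-14 / 3.0 x 10^-8 = 3.33e-7.
[OH^-] = sqrt(Kb x [ClO-]) = sqrt(3.33e-7 x 0.1148) = 0.000196 M.
pOH = 3.71, so pH = 14.00 - 3.71 = 10.29.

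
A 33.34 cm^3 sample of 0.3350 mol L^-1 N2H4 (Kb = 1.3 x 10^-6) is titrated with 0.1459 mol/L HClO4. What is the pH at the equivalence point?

n(N2H4) = 0.3350 x 0.03334 = 0.01117 mol; V(HClO4) at equivalence = 0.01117/0.1459 = 0.07655 L.
At equivalence the base is fully converted to N2H5+; total volume = 0.1099 L, so [N2H5+] = 0.01117/0.1099 = 0.1016 M.
Ka(N2H5+) = Kw/Kb = 1.0e-14 / 1.3 x 10^-6 = 7.69e-9.
[H^+] = sqrt(Ka x [N2H5+]) = sqrt(7.69e-9 x 0.1016) = 2.80e-5 M.
pH = -log(2.80e-5) = 4.55.

4.55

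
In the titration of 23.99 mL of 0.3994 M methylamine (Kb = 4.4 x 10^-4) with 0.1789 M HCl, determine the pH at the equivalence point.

5.78

n(CH3NH2) = 0.3994 x 0.02399 = 0.009582 mol; V(HCl) at equivalence = 0.009582/0.1789 = 0.05356 L.
At equivalence the base is fully converted to CH3NH3+; total volume = 0.07755 L, so [CH3NH3+] = 0.009582/0.07755 = 0.1236 M.
Ka(CH3NH3+) = Kw/Kb = 1.0e-14 / 4.4 x 10^-4 = 2.27e-11.
[H^+] = sqrt(Ka x [CH3NH3+]) = sqrt(2.27e-11 x 0.1236) = 1.68e-6 M.
pH = -log(1.68e-6) = 5.78.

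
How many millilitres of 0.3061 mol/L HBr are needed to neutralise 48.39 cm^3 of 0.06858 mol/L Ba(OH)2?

n(Ba(OH)2) = 0.06858 mol/L x 0.04839 L = 0.003319 mol.
The neutralisation is 1 Ba(OH)2 : 2 HBr, so n(HBr) = 0.003319 x 2/1 = 0.006637 mol.
V(HBr) = 0.006637 / 0.3061 = 0.02168 L = 21.7 mL.

21.7 mL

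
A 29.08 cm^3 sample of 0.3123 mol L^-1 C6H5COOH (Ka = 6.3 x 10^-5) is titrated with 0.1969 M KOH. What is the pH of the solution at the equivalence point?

8.64

n(C6H5COOH) = 0.3123 x 0.02908 = 0.009082 mol; V(KOH) at equivalence = 0.009082/0.1969 = 0.04612 L.
At equivalence all the acid is converted to C6H5COO-; total volume = 0.02908 + 0.04612 = 0.07520 L, so [C6H5COO-] = 0.009082/0.07520 = 0.1208 M.
Kb = Kw/Ka = 1.0e-14 / 6.3 x 10^-5 = 1.59e-10.
[OH^-] = sqrt(Kb x [C6H5COO-]) = sqrt(1.59e-10 x 0.1208) = 4.38e-6 M.
pOH = 5.36, so pH = 14.00 - 5.36 = 8.64.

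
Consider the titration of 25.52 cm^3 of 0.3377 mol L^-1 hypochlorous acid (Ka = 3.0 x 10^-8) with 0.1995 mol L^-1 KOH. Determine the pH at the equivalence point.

10.31

n(HClO) = 0.3377 x 0.02552 = 0.008618 mol; V(KOH) at equivalence = 0.008618/0.1995 = 0.04320 L.
At equivalence all the acid is converted to ClO-; total volume = 0.02552 + 0.04320 = 0.06872 L, so [ClO-] = 0.008618/0.06872 = 0.1254 M.
Kb = Kw/Ka = 1.0e-14 / 3.0 x 10^-8 = 3.33e-7.
[OH^-] = sqrt(Kb x [ClO-]) = sqrt(3.33e-7 x 0.1254) = 0.000204 M.
pOH = 3.69, so pH = 14.00 - 3.69 = 10.31.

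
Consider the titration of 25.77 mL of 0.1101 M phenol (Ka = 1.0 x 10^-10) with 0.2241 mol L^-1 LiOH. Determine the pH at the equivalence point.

n(C6H5OH) = 0.1101 x 0.02577 = 0.002837 mol; V(LiOH) at equivalence = 0.002837/0.2241 = 0.01266 L.
At equivalence all the acid is converted to C6H5O-; total volume = 0.02577 + 0.01266 = 0.03843 L, so [C6H5O-] = 0.002837/0.03843 = 0.07383 M.
Kb = Kw/Ka = 1.0e-14 / 1.0 x 10^-10 = 0.000100.
[OH^-] = sqrt(Kb x [C6H5O-]) = sqrt(0.000100 x 0.07383) = 0.00272 M.
pOH = 2.57, so pH = 14.00 - 2.57 = 11.43.

11.43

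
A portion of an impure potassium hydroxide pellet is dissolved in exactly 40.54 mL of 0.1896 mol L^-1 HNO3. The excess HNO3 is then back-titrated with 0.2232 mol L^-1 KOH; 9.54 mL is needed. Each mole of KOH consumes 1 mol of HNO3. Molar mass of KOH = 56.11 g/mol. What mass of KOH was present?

0.312 g

Total n(HNO3) added = 0.1896 x 0.04054 = 0.007686 mol.
n(KOH) used = 0.2232 x 0.009540 = 0.002129 mol, which equals the excess n(HNO3).
So n(HNO3) consumed by the sample = 0.007686 - 0.002129 = 0.005557 mol.
n(KOH) = 0.005557 / 1 = 0.005557 mol.
mass = 0.005557 mol x 56.11 g/mol = 0.312 g.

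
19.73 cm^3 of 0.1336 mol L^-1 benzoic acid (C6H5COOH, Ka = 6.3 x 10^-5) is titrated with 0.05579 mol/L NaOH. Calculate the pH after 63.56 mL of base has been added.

12.04

n(acid) = 0.1336 x 0.01973 = 0.002636 mol; n(NaOH) added = 0.05579 x 0.06356 = 0.003546 mol.
Base is in excess by 0.003546 - 0.002636 = 0.0009101 mol in a total volume of 0.08329 L.
[OH^-] = 0.0009101/0.08329 = 0.01093 M, so pOH = 1.96 and pH = 14.00 - 1.96 = 12.04.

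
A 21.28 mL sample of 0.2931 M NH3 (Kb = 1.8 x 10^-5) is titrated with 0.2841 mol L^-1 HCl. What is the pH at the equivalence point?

n(NH3) = 0.2931 x 0.02128 = 0.006237 mol; V(HCl) at equivalence = 0.006237/0.2841 = 0.02195 L.
At equivalence the base is fully converted to NH4+; total volume = 0.04323 L, so [NH4+] = 0.006237/0.04323 = 0.1443 M.
Ka(NH4+) = Kw/Kb = 1.0e-14 / 1.8 x 10^-5 = 5.56e-10.
[H^+] = sqrt(Ka x [NH4+]) = sqrt(5.56e-10 x 0.1443) = 8.95e-6 M.
pH = -log(8.95e-6) = 5.05.

5.05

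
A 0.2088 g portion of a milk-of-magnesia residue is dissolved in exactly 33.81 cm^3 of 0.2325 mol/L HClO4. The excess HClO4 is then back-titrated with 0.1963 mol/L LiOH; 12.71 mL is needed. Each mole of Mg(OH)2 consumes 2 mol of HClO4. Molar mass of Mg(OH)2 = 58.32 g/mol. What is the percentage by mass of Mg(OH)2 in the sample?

Total n(HClO4) added = 0.2325 x 0.03381 = 0.007861 mol.
n(LiOH) used = 0.1963 x 0.01271 = 0.002495 mol, which equals the excess n(HClO4).
So n(HClO4) consumed by the sample = 0.007861 - 0.002495 = 0.005366 mol.
n(Mg(OH)2) = 0.005366 / 2 = 0.002683 mol.
mass Mg(OH)2 = 0.002683 x 58.32 = 0.1565 g, so %Mg(OH)2 = 0.1565/0.2088 x 100 = 74.9%.

74.9%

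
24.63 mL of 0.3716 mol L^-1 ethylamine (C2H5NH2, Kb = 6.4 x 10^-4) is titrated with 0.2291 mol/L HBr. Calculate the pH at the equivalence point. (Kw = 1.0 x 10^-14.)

5.83

n(C2H5NH2) = 0.3716 x 0.02463 = 0.009153 mol; V(HBr) at equivalence = 0.009153/0.2291 = 0.03995 L.
At equivalence the base is fully converted to C2H5NH3+; total volume = 0.06458 L, so [C2H5NH3+] = 0.009153/0.06458 = 0.1417 M.
Ka(C2H5NH3+) = Kw/Kb = 1.0e-14 / 6.4 x 10^-4 = 1.56e-11.
[H^+] = sqrt(Ka x [C2H5NH3+]) = sqrt(1.56e-11 x 0.1417) = 1.49e-6 M.
pH = -log(1.49e-6) = 5.83.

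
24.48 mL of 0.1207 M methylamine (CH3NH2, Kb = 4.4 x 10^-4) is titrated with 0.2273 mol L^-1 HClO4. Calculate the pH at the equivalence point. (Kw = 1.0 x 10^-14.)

n(CH3NH2) = 0.1207 x 0.02448 = 0.002955 mol; V(HClO4) at equivalence = 0.002955/0.2273 = 0.01300 L.
At equivalence the base is fully converted to CH3NH3+; total volume = 0.03748 L, so [CH3NH3+] = 0.002955/0.03748 = 0.07884 M.
Ka(CH3NH3+) = Kw/Kb = 1.0e-14 / 4.4 x 10^-4 = 2.27e-11.
[H^+] = sqrt(Ka x [CH3NH3+]) = sqrt(2.27e-11 x 0.07884) = 1.34e-6 M.
pH = -log(1.34e-6) = 5.87.

5.87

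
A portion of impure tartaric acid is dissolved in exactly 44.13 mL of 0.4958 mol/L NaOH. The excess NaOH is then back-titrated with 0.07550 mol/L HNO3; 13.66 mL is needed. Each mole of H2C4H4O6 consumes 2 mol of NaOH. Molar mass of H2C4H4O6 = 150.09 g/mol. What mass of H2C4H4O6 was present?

Total n(NaOH) added = 0.4958 x 0.04413 = 0.02188 mol.
n(HNO3) used = 0.07550 x 0.01366 = 0.001031 mol, which equals the excess n(NaOH).
So n(NaOH) consumed by the sample = 0.02188 - 0.001031 = 0.02085 mol.
n(H2C4H4O6) = 0.02085 / 2 = 0.01042 mol.
mass = 0.01042 mol x 150.09 g/mol = 1.56 g.

1.56 g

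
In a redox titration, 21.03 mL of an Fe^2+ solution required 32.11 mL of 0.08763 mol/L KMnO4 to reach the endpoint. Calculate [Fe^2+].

0.669 M

n(KMnO4) = 0.08763 x 0.03211 = 0.002814 mol.
From the balanced equation, 1 mol KMnO4 reacts with 5 mol Fe^2+, so n(Fe^2+) = 0.002814 x 5/1 = 0.01407 mol.
[Fe^2+] = 0.01407 / 0.02103 L = 0.669 M.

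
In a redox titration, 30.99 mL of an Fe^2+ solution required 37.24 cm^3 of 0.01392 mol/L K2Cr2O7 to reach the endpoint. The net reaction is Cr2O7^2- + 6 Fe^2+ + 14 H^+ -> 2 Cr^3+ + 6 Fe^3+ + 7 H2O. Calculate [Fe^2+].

0.100 M

n(K2Cr2O7) = 0.01392 x 0.03724 = 0.0005184 mol.
From the balanced equation, 1 mol K2Cr2O7 reacts with 6 mol Fe^2+, so n(Fe^2+) = 0.0005184 x 6/1 = 0.003110 mol.
[Fe^2+] = 0.003110 / 0.03099 L = 0.100 M.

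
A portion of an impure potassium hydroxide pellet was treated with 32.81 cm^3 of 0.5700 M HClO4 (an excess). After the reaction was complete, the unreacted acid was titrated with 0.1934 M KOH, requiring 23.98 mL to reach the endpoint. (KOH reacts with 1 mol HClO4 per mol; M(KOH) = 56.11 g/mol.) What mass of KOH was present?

Total n(HClO4) added = 0.5700 x 0.03281 = 0.01870 mol.
n(KOH) used = 0.1934 x 0.02398 = 0.004638 mol, which equals the excess n(HClO4).
So n(HClO4) consumed by the sample = 0.01870 - 0.004638 = 0.01406 mol.
n(KOH) = 0.01406 / 1 = 0.01406 mol.
mass = 0.01406 mol x 56.11 g/mol = 0.789 g.

0.789 g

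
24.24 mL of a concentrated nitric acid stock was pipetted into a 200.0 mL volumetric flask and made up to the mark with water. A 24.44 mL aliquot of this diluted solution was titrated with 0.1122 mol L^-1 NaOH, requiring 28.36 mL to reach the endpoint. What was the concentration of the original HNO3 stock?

1.07 M

n(NaOH) = 0.1122 x 0.02836 = 0.003182 mol.
n(HNO3) in the aliquot = 0.003182 mol.
[diluted HNO3] = 0.003182 / 0.02444 = 0.1302 M.
Dilution factor = 200.0/24.24 = 8.251, so [stock] = 0.1302 x 8.251 = 1.07 M.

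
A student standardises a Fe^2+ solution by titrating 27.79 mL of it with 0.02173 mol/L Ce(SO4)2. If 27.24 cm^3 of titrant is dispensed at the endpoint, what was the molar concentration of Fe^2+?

n(Ce(SO4)2) = 0.02173 x 0.02724 = 0.0005919 mol.
From the balanced equation, 1 mol Ce(SO4)2 reacts with 1 mol Fe^2+, so n(Fe^2+) = 0.0005919 x 1/1 = 0.0005919 mol.
[Fe^2+] = 0.0005919 / 0.02779 L = 0.0213 M.

0.0213 M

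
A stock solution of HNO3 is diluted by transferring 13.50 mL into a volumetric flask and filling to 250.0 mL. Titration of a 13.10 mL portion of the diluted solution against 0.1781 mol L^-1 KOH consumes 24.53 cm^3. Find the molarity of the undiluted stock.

n(KOH) = 0.1781 x 0.02453 = 0.004369 mol.
n(HNO3) in the aliquot = 0.004369 mol.
[diluted HNO3] = 0.004369 / 0.01310 = 0.3335 M.
Dilution factor = 250.0/13.50 = 18.52, so [stock] = 0.3335 x 18.52 = 6.18 M.

6.18 M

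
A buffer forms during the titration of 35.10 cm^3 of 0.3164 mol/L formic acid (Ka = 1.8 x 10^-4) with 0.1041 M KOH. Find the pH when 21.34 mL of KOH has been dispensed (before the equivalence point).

3.14

Initial n(HCOOH) = 0.3164 x 0.03510 = 0.01111 mol.
n(KOH) added = 0.1041 x 0.02134 = 0.002221 mol, converting that many moles of HCOOH to HCOO-.
Remaining n(HCOOH) = 0.008884 mol; n(HCOO-) = 0.002221 mol.
By Henderson-Hasselbalch, pH = pKa + log([A^-]/[HA]) = 3.74 + log(0.002221/0.008884) = 3.74 + (-0.60) = 3.14.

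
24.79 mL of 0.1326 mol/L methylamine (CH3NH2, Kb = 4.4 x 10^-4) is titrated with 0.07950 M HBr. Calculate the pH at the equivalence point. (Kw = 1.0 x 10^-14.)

n(CH3NH2) = 0.1326 x 0.02479 = 0.003287 mol; V(HBr) at equivalence = 0.003287/0.07950 = 0.04135 L.
At equivalence the base is fully converted to CH3NH3+; total volume = 0.06614 L, so [CH3NH3+] = 0.003287/0.06614 = 0.04970 M.
Ka(CH3NH3+) = Kw/Kb = 1.0e-14 / 4.4 x 10^-4 = 2.27e-11.
[H^+] = sqrt(Ka x [CH3NH3+]) = sqrt(2.27e-11 x 0.04970) = 1.06e-6 M.
pH = -log(1.06e-6) = 5.97.

5.97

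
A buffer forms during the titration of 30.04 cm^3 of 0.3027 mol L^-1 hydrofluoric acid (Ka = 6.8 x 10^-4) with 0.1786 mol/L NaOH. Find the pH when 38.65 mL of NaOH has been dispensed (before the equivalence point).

Initial n(HF) = 0.3027 x 0.03004 = 0.009093 mol.
n(NaOH) added = 0.1786 x 0.03865 = 0.006903 mol, converting that many moles of HF to F-.
Remaining n(HF) = 0.002190 mol; n(F-) = 0.006903 mol.
By Henderson-Hasselbalch, pH = pKa + log([A^-]/[HA]) = 3.17 + log(0.006903/0.002190) = 3.17 + (+0.50) = 3.67.

3.67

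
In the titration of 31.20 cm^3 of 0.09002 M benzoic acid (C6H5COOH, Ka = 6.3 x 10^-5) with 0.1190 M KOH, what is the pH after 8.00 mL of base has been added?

3.91

Initial n(C6H5COOH) = 0.09002 x 0.03120 = 0.002809 mol.
n(KOH) added = 0.1190 x 0.008000 = 0.0009520 mol, converting that many moles of C6H5COOH to C6H5COO-.
Remaining n(C6H5COOH) = 0.001857 mol; n(C6H5COO-) = 0.0009520 mol.
By Henderson-Hasselbalch, pH = pKa + log([A^-]/[HA]) = 4.20 + log(0.0009520/0.001857) = 4.20 + (-0.29) = 3.91.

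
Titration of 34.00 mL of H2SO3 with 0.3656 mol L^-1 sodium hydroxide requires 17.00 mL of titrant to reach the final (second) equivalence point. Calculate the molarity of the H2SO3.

n(NaOH) = 0.3656 x 0.01700 = 0.006215 mol.
At the final (second) equivalence point, 2 mol OH^- react per mol H2SO3, so n(H2SO3) = 0.006215 / 2 = 0.003108 mol.
[H2SO3] = 0.003108 / 0.03400 L = 0.0914 M.

0.0914 M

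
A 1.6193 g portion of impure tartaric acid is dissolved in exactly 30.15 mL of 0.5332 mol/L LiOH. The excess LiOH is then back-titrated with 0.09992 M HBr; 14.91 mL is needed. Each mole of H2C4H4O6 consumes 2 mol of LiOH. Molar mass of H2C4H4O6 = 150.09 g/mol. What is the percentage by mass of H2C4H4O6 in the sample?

67.6%

Total n(LiOH) added = 0.5332 x 0.03015 = 0.01608 mol.
n(HBr) used = 0.09992 x 0.01491 = 0.001490 mol, which equals the excess n(LiOH).
So n(LiOH) consumed by the sample = 0.01608 - 0.001490 = 0.01459 mol.
n(H2C4H4O6) = 0.01459 / 2 = 0.007293 mol.
mass H2C4H4O6 = 0.007293 x 150.09 = 1.095 g, so %H2C4H4O6 = 1.095/1.6193 x 100 = 67.6%.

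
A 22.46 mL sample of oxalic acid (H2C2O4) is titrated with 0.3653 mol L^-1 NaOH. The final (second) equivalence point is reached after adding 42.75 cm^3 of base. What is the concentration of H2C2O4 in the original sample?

n(NaOH) = 0.3653 x 0.04275 = 0.01562 mol.
At the final (second) equivalence point, 2 mol OH^- react per mol H2C2O4, so n(H2C2O4) = 0.01562 / 2 = 0.007808 mol.
[H2C2O4] = 0.007808 / 0.02246 L = 0.348 M.

0.348 M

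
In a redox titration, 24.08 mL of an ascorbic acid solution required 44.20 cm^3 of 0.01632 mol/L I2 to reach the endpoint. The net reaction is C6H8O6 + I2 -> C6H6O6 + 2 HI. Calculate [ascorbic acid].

0.0300 M

n(I2) = 0.01632 x 0.04420 = 0.0007213 mol.
From the balanced equation, 1 mol I2 reacts with 1 mol ascorbic acid, so n(ascorbic acid) = 0.0007213 x 1/1 = 0.0007213 mol.
[ascorbic acid] = 0.0007213 / 0.02408 L = 0.0300 M.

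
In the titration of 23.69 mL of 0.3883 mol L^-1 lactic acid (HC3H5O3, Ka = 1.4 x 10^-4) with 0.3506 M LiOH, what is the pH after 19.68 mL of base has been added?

Initial n(HC3H5O3) = 0.3883 x 0.02369 = 0.009199 mol.
n(LiOH) added = 0.3506 x 0.01968 = 0.006900 mol, converting that many moles of HC3H5O3 to C3H5O3-.
Remaining n(HC3H5O3) = 0.002299 mol; n(C3H5O3-) = 0.006900 mol.
By Henderson-Hasselbalch, pH = pKa + log([A^-]/[HA]) = 3.85 + log(0.006900/0.002299) = 3.85 + (+0.48) = 4.33.

4.33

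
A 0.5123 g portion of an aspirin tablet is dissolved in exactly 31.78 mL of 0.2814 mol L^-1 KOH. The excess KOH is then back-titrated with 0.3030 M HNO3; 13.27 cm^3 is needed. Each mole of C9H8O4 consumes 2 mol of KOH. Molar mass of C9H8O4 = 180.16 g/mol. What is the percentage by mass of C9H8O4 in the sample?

Total n(KOH) added = 0.2814 x 0.03178 = 0.008943 mol.
n(HNO3) used = 0.3030 x 0.01327 = 0.004021 mol, which equals the excess n(KOH).
So n(KOH) consumed by the sample = 0.008943 - 0.004021 = 0.004922 mol.
n(C9H8O4) = 0.004922 / 2 = 0.002461 mol.
mass C9H8O4 = 0.002461 x 180.16 = 0.4434 g, so %C9H8O4 = 0.4434/0.5123 x 100 = 86.5%.

86.5%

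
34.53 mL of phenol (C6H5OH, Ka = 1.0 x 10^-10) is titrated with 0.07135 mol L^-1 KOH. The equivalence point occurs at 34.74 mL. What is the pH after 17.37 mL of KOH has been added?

17.37 mL is exactly half the equivalence volume (34.74/2), i.e. the half-equivalence point.
There, n(HA) = n(A^-), so pH = pKa = -log(1.0 x 10^-10) = 10.00.

10.00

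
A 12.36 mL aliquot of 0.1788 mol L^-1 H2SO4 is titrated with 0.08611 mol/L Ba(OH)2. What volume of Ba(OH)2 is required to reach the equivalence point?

n(H2SO4) = 0.1788 mol/L x 0.01236 L = 0.002210 mol.
At equivalence n(Ba(OH)2) = n(H2SO4) = 0.002210 mol.
V(Ba(OH)2) = 0.002210 / 0.08611 = 0.02566 L = 25.7 mL.

25.7 mL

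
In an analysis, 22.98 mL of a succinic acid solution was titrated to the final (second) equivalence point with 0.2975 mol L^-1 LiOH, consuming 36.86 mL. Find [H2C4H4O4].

0.239 M

n(LiOH) = 0.2975 x 0.03686 = 0.01097 mol.
At the final (second) equivalence point, 2 mol OH^- react per mol H2C4H4O4, so n(H2C4H4O4) = 0.01097 / 2 = 0.005483 mol.
[H2C4H4O4] = 0.005483 / 0.02298 L = 0.239 M.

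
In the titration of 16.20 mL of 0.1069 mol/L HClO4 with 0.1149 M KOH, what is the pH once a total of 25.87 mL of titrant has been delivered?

n(acid) = 0.1069 x 0.01620 = 0.001732 mol; n(KOH) added = 0.1149 x 0.02587 = 0.002972 mol.
Base is in excess by 0.002972 - 0.001732 = 0.001241 mol in a total volume of 0.04207 L.
[OH^-] = 0.001241/0.04207 = 0.02949 M, so pOH = 1.53 and pH = 14.00 - 1.53 = 12.47.

12.47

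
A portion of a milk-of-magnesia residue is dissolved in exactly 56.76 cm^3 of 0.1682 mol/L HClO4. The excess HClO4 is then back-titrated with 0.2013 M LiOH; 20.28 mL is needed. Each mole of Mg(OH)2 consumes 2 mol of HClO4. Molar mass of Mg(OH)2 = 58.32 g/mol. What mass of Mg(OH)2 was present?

0.159 g

Total n(HClO4) added = 0.1682 x 0.05676 = 0.009547 mol.
n(LiOH) used = 0.2013 x 0.02028 = 0.004082 mol, which equals the excess n(HClO4).
So n(HClO4) consumed by the sample = 0.009547 - 0.004082 = 0.005465 mol.
n(Mg(OH)2) = 0.005465 / 2 = 0.002732 mol.
mass = 0.002732 mol x 58.32 g/mol = 0.159 g.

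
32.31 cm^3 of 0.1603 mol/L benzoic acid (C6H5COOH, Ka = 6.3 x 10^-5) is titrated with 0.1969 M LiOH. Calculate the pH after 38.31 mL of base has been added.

n(acid) = 0.1603 x 0.03231 = 0.005179 mol; n(LiOH) added = 0.1969 x 0.03831 = 0.007543 mol.
Base is in excess by 0.007543 - 0.005179 = 0.002364 mol in a total volume of 0.07062 L.
[OH^-] = 0.002364/0.07062 = 0.03347 M, so pOH = 1.48 and pH = 14.00 - 1.48 = 12.52.

12.52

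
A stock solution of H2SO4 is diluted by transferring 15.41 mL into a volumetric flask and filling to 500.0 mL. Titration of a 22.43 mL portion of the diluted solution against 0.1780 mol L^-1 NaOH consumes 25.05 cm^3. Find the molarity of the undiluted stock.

3.23 M

n(NaOH) = 0.1780 x 0.02505 = 0.004459 mol.
n(H2SO4) in the aliquot = 0.004459 x 1/2 = 0.002229 mol.
[diluted H2SO4] = 0.002229 / 0.02243 = 0.09940 M.
Dilution factor = 500.0/15.41 = 32.45, so [stock] = 0.09940 x 32.45 = 3.23 M.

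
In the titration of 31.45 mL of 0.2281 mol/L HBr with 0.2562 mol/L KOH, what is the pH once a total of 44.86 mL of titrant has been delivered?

n(acid) = 0.2281 x 0.03145 = 0.007174 mol; n(KOH) added = 0.2562 x 0.04486 = 0.01149 mol.
Base is in excess by 0.01149 - 0.007174 = 0.004319 mol in a total volume of 0.07631 L.
[OH^-] = 0.004319/0.07631 = 0.05660 M, so pOH = 1.25 and pH = 14.00 - 1.25 = 12.75.

12.75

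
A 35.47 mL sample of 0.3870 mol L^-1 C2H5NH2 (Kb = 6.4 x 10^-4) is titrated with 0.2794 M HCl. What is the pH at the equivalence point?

n(C2H5NH2) = 0.3870 x 0.03547 = 0.01373 mol; V(HCl) at equivalence = 0.01373/0.2794 = 0.04913 L.
At equivalence the base is fully converted to C2H5NH3+; total volume = 0.08460 L, so [C2H5NH3+] = 0.01373/0.08460 = 0.1623 M.
Ka(C2H5NH3+) = Kw/Kb = 1.0e-14 / 6.4 x 10^-4 = 1.56e-11.
[H^+] = sqrt(Ka x [C2H5NH3+]) = sqrt(1.56e-11 x 0.1623) = 1.59e-6 M.
pH = -log(1.59e-6) = 5.80.

5.80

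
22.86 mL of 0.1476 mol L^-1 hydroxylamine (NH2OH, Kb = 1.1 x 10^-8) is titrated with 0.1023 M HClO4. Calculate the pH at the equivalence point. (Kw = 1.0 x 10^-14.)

3.63

n(NH2OH) = 0.1476 x 0.02286 = 0.003374 mol; V(HClO4) at equivalence = 0.003374/0.1023 = 0.03298 L.
At equivalence the base is fully converted to NH3OH+; total volume = 0.05584 L, so [NH3OH+] = 0.003374/0.05584 = 0.06042 M.
Ka(NH3OH+) = Kw/Kb = 1.0e-14 / 1.1 x 10^-8 = 9.09e-7.
[H^+] = sqrt(Ka x [NH3OH+]) = sqrt(9.09e-7 x 0.06042) = 0.000234 M.
pH = -log(0.000234) = 3.63.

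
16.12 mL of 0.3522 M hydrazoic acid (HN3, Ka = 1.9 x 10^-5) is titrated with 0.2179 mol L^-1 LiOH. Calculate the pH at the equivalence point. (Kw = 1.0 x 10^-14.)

n(HN3) = 0.3522 x 0.01612 = 0.005677 mol; V(LiOH) at equivalence = 0.005677/0.2179 = 0.02606 L.
At equivalence all the acid is converted to N3-; total volume = 0.01612 + 0.02606 = 0.04218 L, so [N3-] = 0.005677/0.04218 = 0.1346 M.
Kb = Kw/Ka = 1.0e-14 / 1.9 x 10^-5 = 5.26e-10.
[OH^-] = sqrt(Kb x [N3-]) = sqrt(5.26e-10 x 0.1346) = 8.42e-6 M.
pOH = 5.07, so pH = 14.00 - 5.07 = 8.93.

8.93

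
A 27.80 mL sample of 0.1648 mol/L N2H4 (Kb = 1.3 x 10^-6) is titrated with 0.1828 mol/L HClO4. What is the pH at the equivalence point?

n(N2H4) = 0.1648 x 0.02780 = 0.004581 mol; V(HClO4) at equivalence = 0.004581/0.1828 = 0.02506 L.
At equivalence the base is fully converted to N2H5+; total volume = 0.05286 L, so [N2H5+] = 0.004581/0.05286 = 0.08667 M.
Ka(N2H5+) = Kw/Kb = 1.0e-14 / 1.3 x 10^-6 = 7.69e-9.
[H^+] = sqrt(Ka x [N2H5+]) = sqrt(7.69e-9 x 0.08667) = 2.58e-5 M.
pH = -log(2.58e-5) = 4.59.

4.59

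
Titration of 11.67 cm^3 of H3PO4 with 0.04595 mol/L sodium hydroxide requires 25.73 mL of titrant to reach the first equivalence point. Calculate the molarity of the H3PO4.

n(NaOH) = 0.04595 x 0.02573 = 0.001182 mol.
At the first equivalence point, 1 mol OH^- react per mol H3PO4, so n(H3PO4) = 0.001182 / 1 = 0.001182 mol.
[H3PO4] = 0.001182 / 0.01167 L = 0.101 M.

0.101 M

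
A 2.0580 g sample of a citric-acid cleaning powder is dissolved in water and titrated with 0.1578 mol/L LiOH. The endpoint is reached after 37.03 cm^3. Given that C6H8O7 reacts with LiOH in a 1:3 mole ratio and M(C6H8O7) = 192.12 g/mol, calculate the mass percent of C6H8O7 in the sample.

n(LiOH) = 0.1578 x 0.03703 = 0.005843 mol.
n(C6H8O7) = 0.005843 / 3 = 0.001948 mol.
mass of C6H8O7 = 0.001948 x 192.12 = 0.3742 g.
% purity = 0.3742 / 2.0580 x 100 = 18.2%.

18.2%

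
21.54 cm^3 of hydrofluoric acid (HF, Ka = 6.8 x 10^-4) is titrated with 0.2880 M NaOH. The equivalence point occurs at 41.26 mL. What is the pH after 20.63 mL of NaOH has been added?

20.63 mL is exactly half the equivalence volume (41.26/2), i.e. the half-equivalence point.
There, n(HA) = n(A^-), so pH = pKa = -log(6.8 x 10^-4) = 3.17.

3.17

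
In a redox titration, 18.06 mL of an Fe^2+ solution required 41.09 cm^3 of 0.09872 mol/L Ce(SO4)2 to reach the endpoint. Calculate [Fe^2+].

0.225 M

n(Ce(SO4)2) = 0.09872 x 0.04109 = 0.004056 mol.
From the balanced equation, 1 mol Ce(SO4)2 reacts with 1 mol Fe^2+, so n(Fe^2+) = 0.004056 x 1/1 = 0.004056 mol.
[Fe^2+] = 0.004056 / 0.01806 L = 0.225 M.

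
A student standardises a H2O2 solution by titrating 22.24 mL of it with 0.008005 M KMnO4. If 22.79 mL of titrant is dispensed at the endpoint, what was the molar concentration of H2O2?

n(KMnO4) = 0.008005 x 0.02279 = 0.0001824 mol.
From the balanced equation, 2 mol KMnO4 reacts with 5 mol H2O2, so n(H2O2) = 0.0001824 x 5/2 = 0.0004561 mol.
[H2O2] = 0.0004561 / 0.02224 L = 0.0205 M.

0.0205 M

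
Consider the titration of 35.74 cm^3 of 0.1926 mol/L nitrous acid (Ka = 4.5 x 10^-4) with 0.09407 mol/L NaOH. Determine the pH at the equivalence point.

n(HNO2) = 0.1926 x 0.03574 = 0.006884 mol; V(NaOH) at equivalence = 0.006884/0.09407 = 0.07317 L.
At equivalence all the acid is converted to NO2-; total volume = 0.03574 + 0.07317 = 0.1089 L, so [NO2-] = 0.006884/0.1089 = 0.06320 M.
Kb = Kw/Ka = 1.0e-14 / 4.5 x 10^-4 = 2.22e-11.
[OH^-] = sqrt(Kb x [NO2-]) = sqrt(2.22e-11 x 0.06320) = 1.19e-6 M.
pOH = 5.93, so pH = 14.00 - 5.93 = 8.07.

8.07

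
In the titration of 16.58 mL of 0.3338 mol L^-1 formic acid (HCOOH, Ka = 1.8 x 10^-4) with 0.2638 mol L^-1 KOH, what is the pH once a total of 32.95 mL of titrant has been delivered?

n(acid) = 0.3338 x 0.01658 = 0.005534 mol; n(KOH) added = 0.2638 x 0.03295 = 0.008692 mol.
Base is in excess by 0.008692 - 0.005534 = 0.003158 mol in a total volume of 0.04953 L.
[OH^-] = 0.003158/0.04953 = 0.06376 M, so pOH = 1.20 and pH = 14.00 - 1.20 = 12.80.

12.80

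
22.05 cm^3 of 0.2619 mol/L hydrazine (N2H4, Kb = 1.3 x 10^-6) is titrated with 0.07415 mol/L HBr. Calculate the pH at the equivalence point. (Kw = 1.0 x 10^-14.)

4.68

n(N2H4) = 0.2619 x 0.02205 = 0.005775 mol; V(HBr) at equivalence = 0.005775/0.07415 = 0.07788 L.
At equivalence the base is fully converted to N2H5+; total volume = 0.09993 L, so [N2H5+] = 0.005775/0.09993 = 0.05779 M.
Ka(N2H5+) = Kw/Kb = 1.0e-14 / 1.3 x 10^-6 = 7.69e-9.
[H^+] = sqrt(Ka x [N2H5+]) = sqrt(7.69e-9 x 0.05779) = 2.11e-5 M.
pH = -log(2.11e-5) = 4.68.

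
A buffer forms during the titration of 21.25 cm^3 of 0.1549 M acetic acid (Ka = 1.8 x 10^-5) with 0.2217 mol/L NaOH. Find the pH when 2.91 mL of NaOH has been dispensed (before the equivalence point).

Initial n(CH3COOH) = 0.1549 x 0.02125 = 0.003292 mol.
n(NaOH) added = 0.2217 x 0.002910 = 0.0006451 mol, converting that many moles of CH3COOH to CH3COO-.
Remaining n(CH3COOH) = 0.002646 mol; n(CH3COO-) = 0.0006451 mol.
By Henderson-Hasselbalch, pH = pKa + log([A^-]/[HA]) = 4.74 + log(0.0006451/0.002646) = 4.74 + (-0.61) = 4.13.

4.13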